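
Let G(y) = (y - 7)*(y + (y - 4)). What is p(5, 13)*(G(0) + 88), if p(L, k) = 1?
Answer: 116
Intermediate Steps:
G(y) = (-7 + y)*(-4 + 2*y) (G(y) = (-7 + y)*(y + (-4 + y)) = (-7 + y)*(-4 + 2*y))
p(5, 13)*(G(0) + 88) = 1*((28 - 18*0 + 2*0²) + 88) = 1*((28 + 0 + 2*0) + 88) = 1*((28 + 0 + 0) + 88) = 1*(28 + 88) = 1*116 = 116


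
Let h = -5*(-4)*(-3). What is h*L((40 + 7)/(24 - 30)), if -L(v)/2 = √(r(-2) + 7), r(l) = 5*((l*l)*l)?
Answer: 120*I*√33 ≈ 689.35*I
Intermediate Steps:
r(l) = 5*l³ (r(l) = 5*(l²*l) = 5*l³)
L(v) = -2*I*√33 (L(v) = -2*√(5*(-2)³ + 7) = -2*√(5*(-8) + 7) = -2*√(-40 + 7) = -2*I*√33)
h = -60 (h = 20*(-3) = -60)
h*L((40 + 7)/(24 - 30)) = -(-120)*I*√33 = 120*I*√33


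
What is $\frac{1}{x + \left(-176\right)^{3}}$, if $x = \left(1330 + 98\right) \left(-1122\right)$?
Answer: $- \frac{1}{7053992} \approx -1.4176 \cdot 10^{-7}$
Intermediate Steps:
$x = -1602216$ ($x = 1428 \left(-1122\right) = -1602216$)
$\frac{1}{x + \left(-176\right)^{3}} = \frac{1}{-1602216 + \left(-176\right)^{3}} = \frac{1}{-1602216 - 5451776} = \frac{1}{-7053992} = - \frac{1}{7053992}$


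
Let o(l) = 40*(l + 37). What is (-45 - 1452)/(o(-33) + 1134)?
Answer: -1497/1294 ≈ -1.1569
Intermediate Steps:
o(l) = 1480 + 40*l (o(l) = 40*(37 + l) = 1480 + 40*l)
(-45 - 1452)/(o(-33) + 1134) = (-45 - 1452)/((1480 + 40*(-33)) + 1134) = -1497/((1480 - 1320) + 1134) = -1497/(160 + 1134) = -1497/1294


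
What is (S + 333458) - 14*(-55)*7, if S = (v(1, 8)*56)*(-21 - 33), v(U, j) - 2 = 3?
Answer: 323728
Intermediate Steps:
v(U, j) = 5 (v(U, j) = 2 + 3 = 5)
S = -15120 (S = (5*56)*(-21 - 33) = 280*(-54) = -15120)
(S + 333458) - 14*(-55)*7 = (-15120 + 333458) - 14*(-55)*7 = 318338 + 770*7 = 318338 + 5390 = 323728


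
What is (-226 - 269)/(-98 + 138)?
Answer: -99/8 ≈ -12.375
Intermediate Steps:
(-226 - 269)/(-98 + 138) = -495/40 = -495*1/40 = -99/8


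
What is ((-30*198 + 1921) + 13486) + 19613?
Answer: 29080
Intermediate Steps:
((-30*198 + 1921) + 13486) + 19613 = ((-5940 + 1921) + 13486) + 19613 = (-4019 + 13486) + 19613 = 9467 + 19613 = 29080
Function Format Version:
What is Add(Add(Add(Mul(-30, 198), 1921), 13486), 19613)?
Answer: 29080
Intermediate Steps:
Add(Add(Add(Mul(-30, 198), 1921), 13486), 19613) = Add(Add(Add(-5940, 1921), 13486), 19613) = Add(Add(-4019, 13486), 19613) = Add(9467, 19613) = 29080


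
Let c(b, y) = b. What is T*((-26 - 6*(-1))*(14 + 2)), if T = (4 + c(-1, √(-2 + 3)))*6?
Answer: -5760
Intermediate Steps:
T = 18 (T = (4 - 1)*6 = 3*6 = 18)
T*((-26 - 6*(-1))*(14 + 2)) = 18*((-26 - 6*(-1))*(14 + 2)) = 18*((-26 + 6)*16) = 18*(-20*16) = 18*(-320) = -5760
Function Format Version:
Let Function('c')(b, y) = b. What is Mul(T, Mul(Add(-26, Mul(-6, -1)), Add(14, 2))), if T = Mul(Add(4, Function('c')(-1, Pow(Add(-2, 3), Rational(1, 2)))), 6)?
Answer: -5760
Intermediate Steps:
T = 18 (T = Mul(Add(4, -1), 6) = Mul(3, 6) = 18)
Mul(T, Mul(Add(-26, Mul(-6, -1)), Add(14, 2))) = Mul(18, Mul(Add(-26, Mul(-6, -1)), Add(14, 2))) = Mul(18, Mul(Add(-26, 6), 16)) = Mul(18, Mul(-20, 16)) = Mul(18, -320) = -5760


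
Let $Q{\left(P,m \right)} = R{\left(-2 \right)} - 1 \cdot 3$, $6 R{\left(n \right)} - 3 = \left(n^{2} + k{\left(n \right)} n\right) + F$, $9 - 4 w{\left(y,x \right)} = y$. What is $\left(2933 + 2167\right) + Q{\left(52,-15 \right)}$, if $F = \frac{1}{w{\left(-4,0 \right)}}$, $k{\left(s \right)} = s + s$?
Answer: $\frac{397765}{78} \approx 5099.6$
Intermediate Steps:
$w{\left(y,x \right)} = \frac{9}{4} - \frac{y}{4}$
$k{\left(s \right)} = 2 s$
$F = \frac{4}{13}$ ($F = \frac{1}{\frac{9}{4} - -1} = \frac{1}{\frac{9}{4} + 1} = \frac{1}{\frac{13}{4}} = \frac{4}{13} \approx 0.30769$)
$R{\left(n \right)} = \frac{43}{78} + \frac{n^{2}}{2}$ ($R{\left(n \right)} = \frac{1}{2} + \frac{\left(n^{2} + 2 n n\right) + \frac{4}{13}}{6} = \frac{1}{2} + \frac{\left(n^{2} + 2 n^{2}\right) + \frac{4}{13}}{6} = \frac{1}{2} + \frac{3 n^{2} + \frac{4}{13}}{6} = \frac{1}{2} + \frac{\frac{4}{13} + 3 n^{2}}{6} = \frac{1}{2} + \left(\frac{2}{39} + \frac{n^{2}}{2}\right) = \frac{43}{78} + \frac{n^{2}}{2}$)
$Q{\left(P,m \right)} = - \frac{35}{78}$ ($Q{\left(P,m \right)} = \left(\frac{43}{78} + \frac{\left(-2\right)^{2}}{2}\right) - 1 \cdot 3 = \left(\frac{43}{78} + \frac{1}{2} \cdot 4\right) - 3 = \left(\frac{43}{78} + 2\right) - 3 = \frac{199}{78} - 3 = - \frac{35}{78}$)
$\left(2933 + 2167\right) + Q{\left(52,-15 \right)} = \left(2933 + 2167\right) - \frac{35}{78} = 5100 - \frac{35}{78} = \frac{397765}{78}$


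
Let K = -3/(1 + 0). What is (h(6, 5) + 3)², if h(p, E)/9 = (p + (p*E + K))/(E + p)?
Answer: 900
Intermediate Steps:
K = -3 (K = -3/1 = -3*1 = -3)
h(p, E) = 9*(-3 + p + E*p)/(E + p) (h(p, E) = 9*((p + (p*E - 3))/(E + p)) = 9*((p + (E*p - 3))/(E + p)) = 9*((p + (-3 + E*p))/(E + p)) = 9*((-3 + p + E*p)/(E + p)) = 9*(-3 + p + E*p)/(E + p))
(h(6, 5) + 3)² = (9*(-3 + 6 + 5*6)/(5 + 6) + 3)² = (9*(-3 + 6 + 30)/11 + 3)² = (9*(1/11)*33 + 3)² = (27 + 3)² = 30² = 900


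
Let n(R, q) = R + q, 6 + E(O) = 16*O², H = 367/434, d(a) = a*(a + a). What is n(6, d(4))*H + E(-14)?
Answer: 686183/217 ≈ 3162.1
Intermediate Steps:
d(a) = 2*a² (d(a) = a*(2*a) = 2*a²)
H = 367/434 (H = 367*(1/434) = 367/434 ≈ 0.84562)
E(O) = -6 + 16*O²
n(6, d(4))*H + E(-14) = (6 + 2*4²)*(367/434) + (-6 + 16*(-14)²) = (6 + 2*16)*(367/434) + (-6 + 16*196) = (6 + 32)*(367/434) + (-6 + 3136) = 38*(367/434) + 3130 = 6973/217 + 3130 = 686183/217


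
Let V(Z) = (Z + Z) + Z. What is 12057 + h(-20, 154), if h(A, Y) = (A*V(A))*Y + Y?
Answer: 197011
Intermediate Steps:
V(Z) = 3*Z (V(Z) = 2*Z + Z = 3*Z)
h(A, Y) = Y + 3*Y*A² (h(A, Y) = (A*(3*A))*Y + Y = (3*A²)*Y + Y = 3*Y*A² + Y = Y + 3*Y*A²)
12057 + h(-20, 154) = 12057 + 154*(1 + 3*(-20)²) = 12057 + 154*(1 + 3*400) = 12057 + 154*(1 + 1200) = 12057 + 154*1201 = 12057 + 184954 = 197011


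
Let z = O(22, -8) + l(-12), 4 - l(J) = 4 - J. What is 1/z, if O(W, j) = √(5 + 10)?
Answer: -4/43 - √15/129 ≈ -0.12305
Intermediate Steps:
l(J) = J (l(J) = 4 - (4 - J) = 4 + (-4 + J) = J)
O(W, j) = √15
z = -12 + √15 (z = √15 - 12 = -12 + √15 ≈ -8.1270)
1/z = 1/(-12 + √15)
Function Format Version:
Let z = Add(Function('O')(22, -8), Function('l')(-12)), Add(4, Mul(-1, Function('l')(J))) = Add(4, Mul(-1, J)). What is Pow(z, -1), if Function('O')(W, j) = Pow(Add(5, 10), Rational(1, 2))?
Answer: Add(Rational(-4, 43), Mul(Rational(-1, 129), Pow(15, Rational(1, 2)))) ≈ -0.12305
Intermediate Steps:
Function('l')(J) = J (Function('l')(J) = Add(4, Mul(-1, Add(4, Mul(-1, J)))) = Add(4, Add(-4, J)) = J)
Function('O')(W, j) = Pow(15, Rational(1, 2))
z = Add(-12, Pow(15, Rational(1, 2))) (z = Add(Pow(15, Rational(1, 2)), -12) = Add(-12, Pow(15, Rational(1, 2))) ≈ -8.1270)
Pow(z, -1) = Pow(Add(-12, Pow(15, Rational(1, 2))), -1)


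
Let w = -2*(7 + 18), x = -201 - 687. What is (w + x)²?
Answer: 879844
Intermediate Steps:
x = -888
w = -50 (w = -2*25 = -50)
(w + x)² = (-50 - 888)² = (-938)² = 879844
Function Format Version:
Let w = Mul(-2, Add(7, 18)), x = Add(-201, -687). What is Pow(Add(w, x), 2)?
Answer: 879844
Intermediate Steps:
x = -888
w = -50 (w = Mul(-2, 25) = -50)
Pow(Add(w, x), 2) = Pow(Add(-50, -888), 2) = Pow(-938, 2) = 879844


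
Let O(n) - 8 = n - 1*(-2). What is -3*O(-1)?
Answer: -27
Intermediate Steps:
O(n) = 10 + n (O(n) = 8 + (n - 1*(-2)) = 8 + (n + 2) = 8 + (2 + n) = 10 + n)
-3*O(-1) = -3*(10 - 1) = -3*9 = -27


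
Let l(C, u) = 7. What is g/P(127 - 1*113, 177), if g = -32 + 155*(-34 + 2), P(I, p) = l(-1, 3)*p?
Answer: -1664/413 ≈ -4.0291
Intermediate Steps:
P(I, p) = 7*p
g = -4992 (g = -32 + 155*(-32) = -32 - 4960 = -4992)
g/P(127 - 1*113, 177) = -4992/(7*177) = -4992/1239 = -4992*1/1239 = -1664/413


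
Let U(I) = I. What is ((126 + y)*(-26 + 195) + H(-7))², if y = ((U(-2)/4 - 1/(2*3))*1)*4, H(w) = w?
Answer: 3907375081/9 ≈ 4.3415e+8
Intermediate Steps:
y = -8/3 (y = ((-2/4 - 1/(2*3))*1)*4 = ((-2*¼ - 1/6)*1)*4 = ((-½ - 1*⅙)*1)*4 = ((-½ - ⅙)*1)*4 = -⅔*1*4 = -⅔*4 = -8/3 ≈ -2.6667)
((126 + y)*(-26 + 195) + H(-7))² = ((126 - 8/3)*(-26 + 195) - 7)² = ((370/3)*169 - 7)² = (62530/3 - 7)² = (62509/3)² = 3907375081/9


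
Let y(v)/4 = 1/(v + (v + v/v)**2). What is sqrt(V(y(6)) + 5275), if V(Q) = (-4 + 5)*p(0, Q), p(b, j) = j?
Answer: 7*sqrt(325655)/55 ≈ 72.630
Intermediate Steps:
y(v) = 4/(v + (1 + v)**2) (y(v) = 4/(v + (v + v/v)**2) = 4/(v + (v + 1)**2) = 4/(v + (1 + v)**2))
V(Q) = Q (V(Q) = (-4 + 5)*Q = 1*Q = Q)
sqrt(V(y(6)) + 5275) = sqrt(4/(6 + (1 + 6)**2) + 5275) = sqrt(4/(6 + 7**2) + 5275) = sqrt(4/(6 + 49) + 5275) = sqrt(4/55 + 5275) = sqrt(290129/55) = 7*sqrt(325655)/55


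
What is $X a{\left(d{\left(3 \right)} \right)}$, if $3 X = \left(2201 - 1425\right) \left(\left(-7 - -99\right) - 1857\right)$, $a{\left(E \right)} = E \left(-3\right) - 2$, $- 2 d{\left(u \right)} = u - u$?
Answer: $\frac{2739280}{3} \approx 9.1309 \cdot 10^{5}$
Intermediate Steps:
$d{\left(u \right)} = 0$ ($d{\left(u \right)} = - \frac{u - u}{2} = \left(- \frac{1}{2}\right) 0 = 0$)
$a{\left(E \right)} = -2 - 3 E$ ($a{\left(E \right)} = - 3 E - 2 = -2 - 3 E$)
$X = - \frac{1369640}{3}$ ($X = \frac{\left(2201 - 1425\right) \left(\left(-7 - -99\right) - 1857\right)}{3} = \frac{776 \left(\left(-7 + 99\right) - 1857\right)}{3} = \frac{776 \left(92 - 1857\right)}{3} = \frac{776 \left(-1765\right)}{3} = \frac{1}{3} \left(-1369640\right) = - \frac{1369640}{3} \approx -4.5655 \cdot 10^{5}$)
$X a{\left(d{\left(3 \right)} \right)} = - \frac{1369640 \left(-2 - 0\right)}{3} = - \frac{1369640 \left(-2 + 0\right)}{3} = \left(- \frac{1369640}{3}\right) \left(-2\right) = \frac{2739280}{3}$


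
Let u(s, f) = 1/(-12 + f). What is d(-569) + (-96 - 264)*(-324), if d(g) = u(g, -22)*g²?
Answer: 3641999/34 ≈ 1.0712e+5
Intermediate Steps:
d(g) = -g²/34 (d(g) = g²/(-12 - 22) = g²/(-34) = -g²/34)
d(-569) + (-96 - 264)*(-324) = -1/34*(-569)² + (-96 - 264)*(-324) = -1/34*323761 - 360*(-324) = -323761/34 + 116640 = 3641999/34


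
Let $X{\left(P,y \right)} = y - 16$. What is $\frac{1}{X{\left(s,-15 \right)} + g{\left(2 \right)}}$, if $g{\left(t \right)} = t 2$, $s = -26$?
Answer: $- \frac{1}{27} \approx -0.037037$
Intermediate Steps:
$g{\left(t \right)} = 2 t$
$X{\left(P,y \right)} = -16 + y$
$\frac{1}{X{\left(s,-15 \right)} + g{\left(2 \right)}} = \frac{1}{\left(-16 - 15\right) + 2 \cdot 2} = \frac{1}{-31 + 4} = \frac{1}{-27} = - \frac{1}{27}$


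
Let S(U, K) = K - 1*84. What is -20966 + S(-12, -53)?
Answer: -21103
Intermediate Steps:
S(U, K) = -84 + K (S(U, K) = K - 84 = -84 + K)
-20966 + S(-12, -53) = -20966 + (-84 - 53) = -20966 - 137 = -21103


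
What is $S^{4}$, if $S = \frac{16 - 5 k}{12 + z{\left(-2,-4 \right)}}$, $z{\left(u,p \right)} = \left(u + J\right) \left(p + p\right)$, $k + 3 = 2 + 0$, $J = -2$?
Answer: $\frac{194481}{3748096} \approx 0.051888$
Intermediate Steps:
$k = -1$ ($k = -3 + \left(2 + 0\right) = -3 + 2 = -1$)
$z{\left(u,p \right)} = 2 p \left(-2 + u\right)$ ($z{\left(u,p \right)} = \left(u - 2\right) \left(p + p\right) = \left(-2 + u\right) 2 p = 2 p \left(-2 + u\right)$)
$S = \frac{21}{44}$ ($S = \frac{16 - -5}{12 + 2 \left(-4\right) \left(-2 - 2\right)} = \frac{16 + 5}{12 + 2 \left(-4\right) \left(-4\right)} = \frac{21}{12 + 32} = \frac{21}{44} \approx 0.47727$)
$S^{4} = \left(\frac{21}{44}\right)^{4} = \frac{194481}{3748096}$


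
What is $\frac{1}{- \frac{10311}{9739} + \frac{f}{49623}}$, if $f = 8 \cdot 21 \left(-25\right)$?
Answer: $- \frac{23013257}{26312693} \approx -0.87461$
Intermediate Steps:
$f = -4200$ ($f = 168 \left(-25\right) = -4200$)
$\frac{1}{- \frac{10311}{9739} + \frac{f}{49623}} = \frac{1}{- \frac{10311}{9739} - \frac{4200}{49623}} = \frac{1}{\left(-10311\right) \frac{1}{9739} - \frac{200}{2363}} = \frac{1}{- \frac{10311}{9739} - \frac{200}{2363}} = \frac{1}{- \frac{26312693}{23013257}} = - \frac{23013257}{26312693}$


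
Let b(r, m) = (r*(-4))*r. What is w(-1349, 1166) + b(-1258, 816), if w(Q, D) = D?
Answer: -6329090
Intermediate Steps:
b(r, m) = -4*r² (b(r, m) = (-4*r)*r = -4*r²)
w(-1349, 1166) + b(-1258, 816) = 1166 - 4*(-1258)² = 1166 - 4*1582564 = 1166 - 6330256 = -6329090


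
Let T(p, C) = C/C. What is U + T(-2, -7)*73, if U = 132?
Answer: 205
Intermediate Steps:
T(p, C) = 1
U + T(-2, -7)*73 = 132 + 1*73 = 132 + 73 = 205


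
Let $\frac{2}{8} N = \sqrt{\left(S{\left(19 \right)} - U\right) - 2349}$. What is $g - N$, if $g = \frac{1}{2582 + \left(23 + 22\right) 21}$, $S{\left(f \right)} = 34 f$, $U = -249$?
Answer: $\frac{1}{3527} - 4 i \sqrt{1454} \approx 0.00028353 - 152.53 i$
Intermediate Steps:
$N = 4 i \sqrt{1454}$ ($N = 4 \sqrt{\left(34 \cdot 19 - -249\right) - 2349} = 4 \sqrt{\left(646 + 249\right) - 2349} = 4 \sqrt{895 - 2349} = 4 \sqrt{-1454} = 4 i \sqrt{1454} \approx 152.53 i$)
$g = \frac{1}{3527}$ ($g = \frac{1}{2582 + 45 \cdot 21} = \frac{1}{2582 + 945} = \frac{1}{3527} \approx 0.00028353$)
$g - N = \frac{1}{3527} - 4 i \sqrt{1454}$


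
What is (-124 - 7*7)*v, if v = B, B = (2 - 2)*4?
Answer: 0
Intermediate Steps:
B = 0 (B = 0*4 = 0)
v = 0
(-124 - 7*7)*v = (-124 - 7*7)*0 = (-124 - 49)*0 = -173*0 = 0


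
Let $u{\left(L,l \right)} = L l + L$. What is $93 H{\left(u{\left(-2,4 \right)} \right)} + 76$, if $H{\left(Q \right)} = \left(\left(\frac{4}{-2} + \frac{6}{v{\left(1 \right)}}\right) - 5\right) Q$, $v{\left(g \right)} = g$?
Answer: $1006$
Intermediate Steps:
$u{\left(L,l \right)} = L + L l$
$H{\left(Q \right)} = - Q$ ($H{\left(Q \right)} = \left(\left(\frac{4}{-2} + \frac{6}{1}\right) - 5\right) Q = \left(\left(4 \left(- \frac{1}{2}\right) + 6 \cdot 1\right) - 5\right) Q = \left(\left(-2 + 6\right) - 5\right) Q = \left(4 - 5\right) Q = - Q$)
$93 H{\left(u{\left(-2,4 \right)} \right)} + 76 = 93 \left(- \left(-2\right) \left(1 + 4\right)\right) + 76 = 93 \left(- \left(-2\right) 5\right) + 76 = 93 \left(\left(-1\right) \left(-10\right)\right) + 76 = 93 \cdot 10 + 76 = 930 + 76 = 1006$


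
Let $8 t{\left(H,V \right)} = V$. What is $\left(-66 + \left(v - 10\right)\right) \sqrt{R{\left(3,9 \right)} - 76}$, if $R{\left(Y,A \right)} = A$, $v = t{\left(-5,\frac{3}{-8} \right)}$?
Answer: $- \frac{4867 i \sqrt{67}}{64} \approx - 622.47 i$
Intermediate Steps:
$t{\left(H,V \right)} = \frac{V}{8}$
$v = - \frac{3}{64}$ ($v = \frac{3 \frac{1}{-8}}{8} = \frac{3 \left(- \frac{1}{8}\right)}{8} = \frac{1}{8} \left(- \frac{3}{8}\right) = - \frac{3}{64} \approx -0.046875$)
$\left(-66 + \left(v - 10\right)\right) \sqrt{R{\left(3,9 \right)} - 76} = \left(-66 - \frac{643}{64}\right) \sqrt{9 - 76} = \left(-66 - \frac{643}{64}\right) \sqrt{-67} = \left(-66 - \frac{643}{64}\right) i \sqrt{67} = - \frac{4867 i \sqrt{67}}{64}$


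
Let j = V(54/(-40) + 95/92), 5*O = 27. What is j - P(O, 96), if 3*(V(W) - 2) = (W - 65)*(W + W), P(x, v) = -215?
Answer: 18315629/79350 ≈ 230.82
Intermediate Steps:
O = 27/5 (O = (⅕)*27 = 27/5 ≈ 5.4000)
V(W) = 2 + 2*W*(-65 + W)/3 (V(W) = 2 + ((W - 65)*(W + W))/3 = 2 + ((-65 + W)*(2*W))/3 = 2 + (2*W*(-65 + W))/3 = 2 + 2*W*(-65 + W)/3)
j = 1255379/79350 (j = 2 - 130*(54/(-40) + 95/92)/3 + 2*(54/(-40) + 95/92)²/3 = 2 - 130*(54*(-1/40) + 95*(1/92))/3 + 2*(54*(-1/40) + 95*(1/92))²/3 = 2 - 130*(-27/20 + 95/92)/3 + 2*(-27/20 + 95/92)²/3 = 2 - 130/3*(-73/230) + 2*(-73/230)²/3 = 2 + 949/69 + (⅔)*(5329/52900) = 2 + 949/69 + 5329/79350 = 1255379/79350 ≈ 15.821)
j - P(O, 96) = 1255379/79350 - 1*(-215) = 1255379/79350 + 215 = 18315629/79350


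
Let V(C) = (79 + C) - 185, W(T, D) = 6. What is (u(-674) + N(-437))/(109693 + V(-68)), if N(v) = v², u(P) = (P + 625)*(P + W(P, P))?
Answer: 223701/109519 ≈ 2.0426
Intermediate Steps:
u(P) = (6 + P)*(625 + P) (u(P) = (P + 625)*(P + 6) = (625 + P)*(6 + P) = (6 + P)*(625 + P))
V(C) = -106 + C
(u(-674) + N(-437))/(109693 + V(-68)) = ((3750 + (-674)² + 631*(-674)) + (-437)²)/(109693 + (-106 - 68)) = ((3750 + 454276 - 425294) + 190969)/(109693 - 174) = (32732 + 190969)/109519 = 223701*(1/109519) = 223701/109519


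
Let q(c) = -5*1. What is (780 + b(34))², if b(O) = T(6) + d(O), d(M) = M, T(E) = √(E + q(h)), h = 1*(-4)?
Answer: 664225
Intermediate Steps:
h = -4
q(c) = -5
T(E) = √(-5 + E) (T(E) = √(E - 5) = √(-5 + E))
b(O) = 1 + O (b(O) = √(-5 + 6) + O = √1 + O = 1 + O)
(780 + b(34))² = (780 + (1 + 34))² = (780 + 35)² = 815² = 664225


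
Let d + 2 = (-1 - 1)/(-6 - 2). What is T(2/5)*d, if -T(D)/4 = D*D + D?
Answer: 98/25 ≈ 3.9200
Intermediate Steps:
T(D) = -4*D - 4*D**2 (T(D) = -4*(D*D + D) = -4*(D**2 + D) = -4*(D + D**2) = -4*D - 4*D**2)
d = -7/4 (d = -2 + (-1 - 1)/(-6 - 2) = -2 - 2/(-8) = -2 - 2*(-1/8) = -2 + 1/4 = -7/4 ≈ -1.7500)
T(2/5)*d = -4*2/5*(1 + 2/5)*(-7/4) = -4*2/5*7/5*(-7/4) = -56/25*(-7/4) = 98/25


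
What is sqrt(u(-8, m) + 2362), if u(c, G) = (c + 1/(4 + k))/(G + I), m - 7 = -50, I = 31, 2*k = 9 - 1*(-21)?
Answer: sqrt(30705159)/114 ≈ 48.607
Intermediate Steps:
k = 15 (k = (9 - 1*(-21))/2 = (9 + 21)/2 = (1/2)*30 = 15)
m = -43 (m = 7 - 50 = -43)
u(c, G) = (1/19 + c)/(31 + G) (u(c, G) = (c + 1/(4 + 15))/(G + 31) = (c + 1/19)/(31 + G) = (1/19 + c)/(31 + G))
sqrt(u(-8, m) + 2362) = sqrt((1/19 - 8)/(31 - 43) + 2362) = sqrt(-151/19/(-12) + 2362) = sqrt(-1/12*(-151/19) + 2362) = sqrt(151/228 + 2362) = sqrt(538687/228) = sqrt(30705159)/114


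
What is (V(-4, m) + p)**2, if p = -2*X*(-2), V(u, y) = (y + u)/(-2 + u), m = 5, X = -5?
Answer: 14641/36 ≈ 406.69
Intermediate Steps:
V(u, y) = (u + y)/(-2 + u)
p = -20 (p = -2*(-5)*(-2) = 10*(-2) = -20)
(V(-4, m) + p)**2 = ((-4 + 5)/(-2 - 4) - 20)**2 = (1/(-6) - 20)**2 = (-1/6*1 - 20)**2 = (-1/6 - 20)**2 = (-121/6)**2 = 14641/36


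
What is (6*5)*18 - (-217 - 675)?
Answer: 1432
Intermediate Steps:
(6*5)*18 - (-217 - 675) = 30*18 - 1*(-892) = 540 + 892 = 1432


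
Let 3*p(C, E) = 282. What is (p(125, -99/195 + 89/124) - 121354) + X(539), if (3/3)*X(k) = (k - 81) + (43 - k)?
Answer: -121298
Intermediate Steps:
p(C, E) = 94 (p(C, E) = (⅓)*282 = 94)
X(k) = -38 (X(k) = (k - 81) + (43 - k) = (-81 + k) + (43 - k) = -38)
(p(125, -99/195 + 89/124) - 121354) + X(539) = (94 - 121354) - 38 = -121260 - 38 = -121298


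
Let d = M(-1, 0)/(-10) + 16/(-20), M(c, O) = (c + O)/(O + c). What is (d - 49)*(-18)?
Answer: 4491/5 ≈ 898.20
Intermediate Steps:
M(c, O) = 1 (M(c, O) = (O + c)/(O + c) = 1)
d = -9/10 (d = 1/(-10) + 16/(-20) = 1*(-1/10) + 16*(-1/20) = -1/10 - 4/5 = -9/10 ≈ -0.90000)
(d - 49)*(-18) = (-9/10 - 49)*(-18) = -499/10*(-18) = 4491/5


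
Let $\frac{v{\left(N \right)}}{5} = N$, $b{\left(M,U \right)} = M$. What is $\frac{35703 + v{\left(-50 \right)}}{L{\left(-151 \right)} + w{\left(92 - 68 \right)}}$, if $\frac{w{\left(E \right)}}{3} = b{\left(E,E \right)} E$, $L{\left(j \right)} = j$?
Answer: $\frac{35453}{1577} \approx 22.481$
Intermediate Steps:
$v{\left(N \right)} = 5 N$
$w{\left(E \right)} = 3 E^{2}$ ($w{\left(E \right)} = 3 E E = 3 E^{2}$)
$\frac{35703 + v{\left(-50 \right)}}{L{\left(-151 \right)} + w{\left(92 - 68 \right)}} = \frac{35703 + 5 \left(-50\right)}{-151 + 3 \left(92 - 68\right)^{2}} = \frac{35703 - 250}{-151 + 3 \left(92 - 68\right)^{2}} = \frac{35453}{-151 + 3 \cdot 24^{2}} = \frac{35453}{-151 + 3 \cdot 576} = \frac{35453}{-151 + 1728} = \frac{35453}{1577}$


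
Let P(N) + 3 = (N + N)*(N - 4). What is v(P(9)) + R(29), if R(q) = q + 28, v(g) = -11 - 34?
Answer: 12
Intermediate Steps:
P(N) = -3 + 2*N*(-4 + N) (P(N) = -3 + (N + N)*(N - 4) = -3 + (2*N)*(-4 + N) = -3 + 2*N*(-4 + N))
v(g) = -45
R(q) = 28 + q
v(P(9)) + R(29) = -45 + (28 + 29) = -45 + 57 = 12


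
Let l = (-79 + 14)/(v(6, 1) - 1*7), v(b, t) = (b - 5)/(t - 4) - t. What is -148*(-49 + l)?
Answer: 30488/5 ≈ 6097.6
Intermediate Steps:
v(b, t) = -t + (-5 + b)/(-4 + t) (v(b, t) = (-5 + b)/(-4 + t) - t = -t + (-5 + b)/(-4 + t))
l = 39/5 (l = (-79 + 14)/((-5 + 6 - 1*1² + 4*1)/(-4 + 1) - 1*7) = -65/((-5 + 6 - 1*1 + 4)/(-3) - 7) = -65/(-(-5 + 6 - 1 + 4)/3 - 7) = -65/(-⅓*4 - 7) = -65/(-4/3 - 7) = -65/(-25/3) = -65*(-3/25) = 39/5 ≈ 7.8000)
-148*(-49 + l) = -148*(-49 + 39/5) = -148*(-206/5) = 30488/5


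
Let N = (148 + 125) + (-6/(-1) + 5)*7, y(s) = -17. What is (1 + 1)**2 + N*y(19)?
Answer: -5946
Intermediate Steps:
N = 350 (N = 273 + (-6*(-1) + 5)*7 = 273 + (6 + 5)*7 = 273 + 11*7 = 273 + 77 = 350)
(1 + 1)**2 + N*y(19) = (1 + 1)**2 + 350*(-17) = 2**2 - 5950 = 4 - 5950 = -5946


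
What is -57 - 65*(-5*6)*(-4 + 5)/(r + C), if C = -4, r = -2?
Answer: -382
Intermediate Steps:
-57 - 65*(-5*6)*(-4 + 5)/(r + C) = -57 - 65*(-5*6)*(-4 + 5)/(-2 - 4) = -57 - (-1950)*1/(-6) = -57 - (-1950)*1*(-⅙) = -57 - (-1950)*(-1)/6 = -57 - 65*5 = -57 - 325 = -382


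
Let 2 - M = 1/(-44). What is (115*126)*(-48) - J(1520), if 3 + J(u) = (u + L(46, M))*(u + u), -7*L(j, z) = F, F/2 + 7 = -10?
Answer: -37317579/7 ≈ -5.3311e+6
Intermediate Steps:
F = -34 (F = -14 + 2*(-10) = -14 - 20 = -34)
M = 89/44 (M = 2 - 1/(-44) = 2 - 1*(-1/44) = 2 + 1/44 = 89/44 ≈ 2.0227)
L(j, z) = 34/7 (L(j, z) = -1/7*(-34) = 34/7)
J(u) = -3 + 2*u*(34/7 + u) (J(u) = -3 + (u + 34/7)*(u + u) = -3 + (34/7 + u)*(2*u) = -3 + 2*u*(34/7 + u))
(115*126)*(-48) - J(1520) = (115*126)*(-48) - (-3 + 2*1520**2 + (68/7)*1520) = 14490*(-48) - (-3 + 2*2310400 + 103360/7) = -695520 - (-3 + 4620800 + 103360/7) = -695520 - 1*32448939/7 = -695520 - 32448939/7 = -37317579/7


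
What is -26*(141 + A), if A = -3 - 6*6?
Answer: -2652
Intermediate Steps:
A = -39 (A = -3 - 36 = -39)
-26*(141 + A) = -26*(141 - 39) = -26*102 = -2652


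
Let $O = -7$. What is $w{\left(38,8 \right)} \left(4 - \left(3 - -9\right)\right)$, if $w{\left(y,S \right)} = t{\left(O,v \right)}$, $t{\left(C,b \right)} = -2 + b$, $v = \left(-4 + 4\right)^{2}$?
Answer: $16$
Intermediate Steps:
$v = 0$ ($v = 0^{2} = 0$)
$w{\left(y,S \right)} = -2$ ($w{\left(y,S \right)} = -2 + 0 = -2$)
$w{\left(38,8 \right)} \left(4 - \left(3 - -9\right)\right) = - 2 \left(4 - \left(3 - -9\right)\right) = - 2 \left(4 - \left(3 + 9\right)\right) = - 2 \left(4 - 12\right) = \left(-2\right) \left(-8\right) = 16$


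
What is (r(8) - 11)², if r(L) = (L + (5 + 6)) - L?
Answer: 0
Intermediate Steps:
r(L) = 11 (r(L) = (L + 11) - L = (11 + L) - L = 11)
(r(8) - 11)² = (11 - 11)² = 0² = 0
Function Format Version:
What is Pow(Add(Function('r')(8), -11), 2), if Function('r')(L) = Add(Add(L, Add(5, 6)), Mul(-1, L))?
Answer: 0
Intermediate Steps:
Function('r')(L) = 11 (Function('r')(L) = Add(Add(L, 11), Mul(-1, L)) = Add(Add(11, L), Mul(-1, L)) = 11)
Pow(Add(Function('r')(8), -11), 2) = Pow(Add(11, -11), 2) = Pow(0, 2) = 0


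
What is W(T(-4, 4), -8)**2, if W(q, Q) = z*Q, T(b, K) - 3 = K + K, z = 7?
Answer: 3136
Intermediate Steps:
T(b, K) = 3 + 2*K (T(b, K) = 3 + (K + K) = 3 + 2*K)
W(q, Q) = 7*Q
W(T(-4, 4), -8)**2 = (7*(-8))**2 = (-56)**2 = 3136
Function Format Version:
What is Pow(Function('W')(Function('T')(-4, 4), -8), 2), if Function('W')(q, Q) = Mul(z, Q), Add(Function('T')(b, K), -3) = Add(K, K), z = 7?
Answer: 3136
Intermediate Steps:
Function('T')(b, K) = Add(3, Mul(2, K)) (Function('T')(b, K) = Add(3, Add(K, K)) = Add(3, Mul(2, K)))
Function('W')(q, Q) = Mul(7, Q)
Pow(Function('W')(Function('T')(-4, 4), -8), 2) = Pow(Mul(7, -8), 2) = Pow(-56, 2) = 3136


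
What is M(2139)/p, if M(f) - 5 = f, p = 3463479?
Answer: 2144/3463479 ≈ 0.00061903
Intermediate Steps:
M(f) = 5 + f
M(2139)/p = (5 + 2139)/3463479 = 2144*(1/3463479) = 2144/3463479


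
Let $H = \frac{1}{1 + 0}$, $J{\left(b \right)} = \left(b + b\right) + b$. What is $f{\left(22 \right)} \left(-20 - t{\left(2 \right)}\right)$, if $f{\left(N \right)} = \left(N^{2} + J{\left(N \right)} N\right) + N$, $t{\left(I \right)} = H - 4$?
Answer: $-33286$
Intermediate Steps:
$J{\left(b \right)} = 3 b$ ($J{\left(b \right)} = 2 b + b = 3 b$)
$H = 1$ ($H = 1^{-1} = 1$)
$t{\left(I \right)} = -3$ ($t{\left(I \right)} = 1 - 4 = -3$)
$f{\left(N \right)} = N + 4 N^{2}$ ($f{\left(N \right)} = \left(N^{2} + 3 N N\right) + N = \left(N^{2} + 3 N^{2}\right) + N = 4 N^{2} + N = N + 4 N^{2}$)
$f{\left(22 \right)} \left(-20 - t{\left(2 \right)}\right) = 22 \left(1 + 4 \cdot 22\right) \left(-20 - -3\right) = 22 \left(1 + 88\right) \left(-20 + 3\right) = 22 \cdot 89 \left(-17\right) = 1958 \left(-17\right) = -33286$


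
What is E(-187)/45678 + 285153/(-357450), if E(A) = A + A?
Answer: -2193150839/2721266850 ≈ -0.80593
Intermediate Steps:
E(A) = 2*A
E(-187)/45678 + 285153/(-357450) = (2*(-187))/45678 + 285153/(-357450) = -374*1/45678 + 285153*(-1/357450) = -187/22839 - 95051/119150 = -2193150839/2721266850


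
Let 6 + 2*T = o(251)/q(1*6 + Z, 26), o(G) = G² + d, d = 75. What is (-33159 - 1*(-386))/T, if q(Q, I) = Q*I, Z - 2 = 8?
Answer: -524368/1165 ≈ -450.10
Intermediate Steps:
Z = 10 (Z = 2 + 8 = 10)
q(Q, I) = I*Q
o(G) = 75 + G² (o(G) = G² + 75 = 75 + G²)
T = 1165/16 (T = -3 + ((75 + 251²)/((26*(1*6 + 10))))/2 = -3 + ((75 + 63001)/((26*(6 + 10))))/2 = -3 + (63076/((26*16)))/2 = -3 + (63076/416)/2 = -3 + (63076*(1/416))/2 = -3 + (½)*(1213/8) = -3 + 1213/16 = 1165/16 ≈ 72.813)
(-33159 - 1*(-386))/T = (-33159 - 1*(-386))/(1165/16) = (-33159 + 386)*(16/1165) = -32773*16/1165 = -524368/1165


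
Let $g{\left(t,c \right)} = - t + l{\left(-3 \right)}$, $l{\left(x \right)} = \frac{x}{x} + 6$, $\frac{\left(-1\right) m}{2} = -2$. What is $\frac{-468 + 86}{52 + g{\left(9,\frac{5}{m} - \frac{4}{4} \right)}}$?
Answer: $- \frac{191}{25} \approx -7.64$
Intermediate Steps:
$m = 4$ ($m = \left(-2\right) \left(-2\right) = 4$)
$l{\left(x \right)} = 7$ ($l{\left(x \right)} = 1 + 6 = 7$)
$g{\left(t,c \right)} = 7 - t$ ($g{\left(t,c \right)} = - t + 7 = 7 - t$)
$\frac{-468 + 86}{52 + g{\left(9,\frac{5}{m} - \frac{4}{4} \right)}} = \frac{-468 + 86}{52 + \left(7 - 9\right)} = - \frac{382}{52 + \left(7 - 9\right)} = - \frac{382}{52 - 2} = - \frac{382}{50} = \left(-382\right) \frac{1}{50} = - \frac{191}{25}$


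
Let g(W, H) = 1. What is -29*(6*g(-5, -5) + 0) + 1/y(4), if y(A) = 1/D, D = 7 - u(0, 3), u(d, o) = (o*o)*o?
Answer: -194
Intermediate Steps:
u(d, o) = o³ (u(d, o) = o²*o = o³)
D = -20 (D = 7 - 1*3³ = 7 - 1*27 = 7 - 27 = -20)
y(A) = -1/20 (y(A) = 1/(-20) = -1/20)
-29*(6*g(-5, -5) + 0) + 1/y(4) = -29*(6*1 + 0) + 1/(-1/20) = -29*(6 + 0) - 20 = -29*6 - 20 = -174 - 20 = -194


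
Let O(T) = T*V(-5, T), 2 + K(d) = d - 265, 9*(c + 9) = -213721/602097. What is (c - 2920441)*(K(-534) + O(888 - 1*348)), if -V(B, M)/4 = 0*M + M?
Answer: 2052399477267726419/602097 ≈ 3.4088e+12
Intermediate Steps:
c = -48983578/5418873 (c = -9 + (-213721/602097)/9 = -9 + (-213721*1/602097)/9 = -9 + (1/9)*(-213721/602097) = -9 - 213721/5418873 = -48983578/5418873 ≈ -9.0394)
K(d) = -267 + d (K(d) = -2 + (d - 265) = -2 + (-265 + d) = -267 + d)
V(B, M) = -4*M (V(B, M) = -4*(0*M + M) = -4*(0 + M) = -4*M)
O(T) = -4*T**2 (O(T) = T*(-4*T) = -4*T**2)
(c - 2920441)*(K(-534) + O(888 - 1*348)) = (-48983578/5418873 - 2920441)*((-267 - 534) - 4*(888 - 1*348)**2) = -15825547866571*(-801 - 4*(888 - 348)**2)/5418873 = -15825547866571*(-801 - 4*540**2)/5418873 = -15825547866571*(-801 - 4*291600)/5418873 = -15825547866571*(-801 - 1166400)/5418873 = -15825547866571/5418873*(-1167201) = 2052399477267726419/602097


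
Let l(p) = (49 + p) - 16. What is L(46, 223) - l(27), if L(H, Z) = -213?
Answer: -273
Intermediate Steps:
l(p) = 33 + p
L(46, 223) - l(27) = -213 - (33 + 27) = -213 - 1*60 = -213 - 60 = -273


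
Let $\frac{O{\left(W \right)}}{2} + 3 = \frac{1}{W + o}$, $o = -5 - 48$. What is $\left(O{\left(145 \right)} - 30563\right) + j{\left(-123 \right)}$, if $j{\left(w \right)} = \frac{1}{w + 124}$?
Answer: $- \frac{1406127}{46} \approx -30568.0$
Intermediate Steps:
$o = -53$ ($o = -5 - 48 = -53$)
$O{\left(W \right)} = -6 + \frac{2}{-53 + W}$ ($O{\left(W \right)} = -6 + \frac{2}{W - 53} = -6 + \frac{2}{-53 + W}$)
$j{\left(w \right)} = \frac{1}{124 + w}$
$\left(O{\left(145 \right)} - 30563\right) + j{\left(-123 \right)} = \left(\frac{2 \left(160 - 435\right)}{-53 + 145} - 30563\right) + \frac{1}{124 - 123} = \left(\frac{2 \left(160 - 435\right)}{92} - 30563\right) + 1^{-1} = \left(2 \cdot \frac{1}{92} \left(-275\right) - 30563\right) + 1 = \left(- \frac{275}{46} - 30563\right) + 1 = - \frac{1406173}{46} + 1 = - \frac{1406127}{46}$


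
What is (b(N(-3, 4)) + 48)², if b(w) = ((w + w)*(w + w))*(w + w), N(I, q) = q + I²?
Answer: 310605376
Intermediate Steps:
b(w) = 8*w³ (b(w) = ((2*w)*(2*w))*(2*w) = (4*w²)*(2*w) = 8*w³)
(b(N(-3, 4)) + 48)² = (8*(4 + (-3)²)³ + 48)² = (8*(4 + 9)³ + 48)² = (8*13³ + 48)² = (8*2197 + 48)² = (17576 + 48)² = 17624² = 310605376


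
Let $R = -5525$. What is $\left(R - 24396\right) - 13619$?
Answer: $-43540$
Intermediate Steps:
$\left(R - 24396\right) - 13619 = \left(-5525 - 24396\right) - 13619 = -29921 - 13619 = -43540$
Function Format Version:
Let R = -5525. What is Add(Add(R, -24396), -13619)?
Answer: -43540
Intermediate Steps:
Add(Add(R, -24396), -13619) = Add(Add(-5525, -24396), -13619) = Add(-29921, -13619) = -43540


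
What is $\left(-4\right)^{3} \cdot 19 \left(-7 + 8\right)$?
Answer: $-1216$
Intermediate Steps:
$\left(-4\right)^{3} \cdot 19 \left(-7 + 8\right) = \left(-64\right) 19 \cdot 1 = \left(-1216\right) 1 = -1216$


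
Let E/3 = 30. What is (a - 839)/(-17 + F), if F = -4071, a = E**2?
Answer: -7261/4088 ≈ -1.7762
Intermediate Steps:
E = 90 (E = 3*30 = 90)
a = 8100 (a = 90**2 = 8100)
(a - 839)/(-17 + F) = (8100 - 839)/(-17 - 4071) = 7261/(-4088) = 7261*(-1/4088) = -7261/4088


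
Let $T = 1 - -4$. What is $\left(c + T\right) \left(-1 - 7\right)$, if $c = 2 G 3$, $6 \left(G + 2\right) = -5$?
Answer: $96$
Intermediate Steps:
$G = - \frac{17}{6}$ ($G = -2 + \frac{1}{6} \left(-5\right) = -2 - \frac{5}{6} = - \frac{17}{6} \approx -2.8333$)
$c = -17$ ($c = 2 \left(- \frac{17}{6}\right) 3 = \left(- \frac{17}{3}\right) 3 = -17$)
$T = 5$ ($T = 1 + 4 = 5$)
$\left(c + T\right) \left(-1 - 7\right) = \left(-17 + 5\right) \left(-1 - 7\right) = - 12 \left(-1 - 7\right) = \left(-12\right) \left(-8\right) = 96$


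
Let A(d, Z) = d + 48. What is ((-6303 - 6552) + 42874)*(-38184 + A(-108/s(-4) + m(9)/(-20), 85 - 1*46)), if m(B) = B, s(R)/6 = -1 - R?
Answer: -22899964131/20 ≈ -1.1450e+9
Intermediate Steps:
s(R) = -6 - 6*R (s(R) = 6*(-1 - R) = -6 - 6*R)
A(d, Z) = 48 + d
((-6303 - 6552) + 42874)*(-38184 + A(-108/s(-4) + m(9)/(-20), 85 - 1*46)) = ((-6303 - 6552) + 42874)*(-38184 + (48 + (-108/(-6 - 6*(-4)) + 9/(-20)))) = (-12855 + 42874)*(-38184 + (48 + (-108/(-6 + 24) + 9*(-1/20)))) = 30019*(-38184 + (48 + (-108/18 - 9/20))) = 30019*(-38184 + (48 + (-108*1/18 - 9/20))) = 30019*(-38184 + (48 + (-6 - 9/20))) = 30019*(-38184 + (48 - 129/20)) = 30019*(-38184 + 831/20) = 30019*(-762849/20) = -22899964131/20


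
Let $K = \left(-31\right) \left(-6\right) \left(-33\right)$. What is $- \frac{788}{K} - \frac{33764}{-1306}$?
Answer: $\frac{52068140}{2004057} \approx 25.981$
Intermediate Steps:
$K = -6138$ ($K = 186 \left(-33\right) = -6138$)
$- \frac{788}{K} - \frac{33764}{-1306} = - \frac{788}{-6138} - \frac{33764}{-1306} = \left(-788\right) \left(- \frac{1}{6138}\right) - - \frac{16882}{653} = \frac{394}{3069} + \frac{16882}{653} = \frac{52068140}{2004057}$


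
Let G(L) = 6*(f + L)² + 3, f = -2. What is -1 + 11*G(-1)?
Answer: 626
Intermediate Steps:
G(L) = 3 + 6*(-2 + L)² (G(L) = 6*(-2 + L)² + 3 = 3 + 6*(-2 + L)²)
-1 + 11*G(-1) = -1 + 11*(3 + 6*(-2 - 1)²) = -1 + 11*(3 + 6*(-3)²) = -1 + 11*(3 + 6*9) = -1 + 11*(3 + 54) = -1 + 11*57 = -1 + 627 = 626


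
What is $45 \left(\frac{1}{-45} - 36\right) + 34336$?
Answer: $32715$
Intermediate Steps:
$45 \left(\frac{1}{-45} - 36\right) + 34336 = 45 \left(- \frac{1}{45} - 36\right) + 34336 = 45 \left(- \frac{1621}{45}\right) + 34336 = -1621 + 34336 = 32715$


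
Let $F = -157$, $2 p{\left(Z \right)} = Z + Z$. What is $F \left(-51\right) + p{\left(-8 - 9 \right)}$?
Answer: $7990$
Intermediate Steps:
$p{\left(Z \right)} = Z$ ($p{\left(Z \right)} = \frac{Z + Z}{2} = \frac{2 Z}{2} = Z$)
$F \left(-51\right) + p{\left(-8 - 9 \right)} = \left(-157\right) \left(-51\right) - 17 = 8007 - 17 = 7990$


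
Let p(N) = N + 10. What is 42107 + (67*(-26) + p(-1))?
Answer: 40374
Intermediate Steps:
p(N) = 10 + N
42107 + (67*(-26) + p(-1)) = 42107 + (67*(-26) + (10 - 1)) = 42107 + (-1742 + 9) = 42107 - 1733 = 40374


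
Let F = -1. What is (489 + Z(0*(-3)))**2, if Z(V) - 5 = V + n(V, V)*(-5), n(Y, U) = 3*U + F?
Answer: 249001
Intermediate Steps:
n(Y, U) = -1 + 3*U (n(Y, U) = 3*U - 1 = -1 + 3*U)
Z(V) = 10 - 14*V (Z(V) = 5 + (V + (-1 + 3*V)*(-5)) = 5 + (V + (5 - 15*V)) = 5 + (5 - 14*V) = 10 - 14*V)
(489 + Z(0*(-3)))**2 = (489 + (10 - 0*(-3)))**2 = (489 + (10 - 14*0))**2 = (489 + (10 + 0))**2 = (489 + 10)**2 = 499**2 = 249001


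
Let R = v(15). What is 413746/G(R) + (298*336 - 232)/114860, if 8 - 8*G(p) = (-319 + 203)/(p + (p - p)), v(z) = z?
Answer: 356422965166/1694185 ≈ 2.1038e+5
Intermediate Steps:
R = 15
G(p) = 1 + 29/(2*p) (G(p) = 1 - (-319 + 203)/(8*(p + (p - p))) = 1 - (-29)/(2*(p + 0)) = 1 - (-29)/(2*p) = 1 + 29/(2*p))
413746/G(R) + (298*336 - 232)/114860 = 413746/(((29/2 + 15)/15)) + (298*336 - 232)/114860 = 413746/(((1/15)*(59/2))) + (100128 - 232)*(1/114860) = 413746/(59/30) + 99896*(1/114860) = 413746*(30/59) + 24974/28715 = 12412380/59 + 24974/28715 = 356422965166/1694185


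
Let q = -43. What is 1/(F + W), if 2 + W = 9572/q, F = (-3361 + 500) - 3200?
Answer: -43/270281 ≈ -0.00015909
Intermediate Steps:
F = -6061 (F = -2861 - 3200 = -6061)
W = -9658/43 (W = -2 + 9572/(-43) = -2 + 9572*(-1/43) = -2 - 9572/43 = -9658/43 ≈ -224.60)
1/(F + W) = 1/(-6061 - 9658/43) = 1/(-270281/43) = -43/270281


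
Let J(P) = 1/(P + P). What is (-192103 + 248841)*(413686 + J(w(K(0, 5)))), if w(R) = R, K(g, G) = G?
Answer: 117358609709/5 ≈ 2.3472e+10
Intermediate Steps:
J(P) = 1/(2*P)
(-192103 + 248841)*(413686 + J(w(K(0, 5)))) = (-192103 + 248841)*(413686 + (1/2)/5) = 56738*(413686 + (1/2)*(1/5)) = 56738*(413686 + 1/10) = 56738*(4136861/10) = 117358609709/5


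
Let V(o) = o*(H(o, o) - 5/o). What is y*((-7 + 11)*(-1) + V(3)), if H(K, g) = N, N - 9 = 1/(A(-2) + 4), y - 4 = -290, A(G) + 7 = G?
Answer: -24882/5 ≈ -4976.4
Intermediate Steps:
A(G) = -7 + G
y = -286 (y = 4 - 290 = -286)
N = 44/5 (N = 9 + 1/((-7 - 2) + 4) = 9 + 1/(-9 + 4) = 9 + 1/(-5) = 9 - ⅕ = 44/5 ≈ 8.8000)
H(K, g) = 44/5
V(o) = o*(44/5 - 5/o)
y*((-7 + 11)*(-1) + V(3)) = -286*((-7 + 11)*(-1) + (-5 + (44/5)*3)) = -286*(4*(-1) + (-5 + 132/5)) = -286*(-4 + 107/5) = -286*87/5 = -24882/5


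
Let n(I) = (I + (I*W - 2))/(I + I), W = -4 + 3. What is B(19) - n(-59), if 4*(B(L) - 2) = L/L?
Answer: 527/236 ≈ 2.2331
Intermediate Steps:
W = -1
B(L) = 9/4 (B(L) = 2 + (L/L)/4 = 2 + (¼)*1 = 2 + ¼ = 9/4)
n(I) = -1/I (n(I) = (I + (I*(-1) - 2))/(I + I) = (I + (-I - 2))/((2*I)) = (I + (-2 - I))*(1/(2*I)) = -1/I)
B(19) - n(-59) = 9/4 - (-1)/(-59) = 9/4 - (-1)*(-1)/59 = 9/4 - 1*1/59 = 9/4 - 1/59 = 527/236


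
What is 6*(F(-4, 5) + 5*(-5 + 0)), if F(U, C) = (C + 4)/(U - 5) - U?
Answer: -132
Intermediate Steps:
F(U, C) = -U + (4 + C)/(-5 + U) (F(U, C) = (4 + C)/(-5 + U) - U = -U + (4 + C)/(-5 + U))
6*(F(-4, 5) + 5*(-5 + 0)) = 6*((4 + 5 - 1*(-4)² + 5*(-4))/(-5 - 4) + 5*(-5 + 0)) = 6*((4 + 5 - 1*16 - 20)/(-9) + 5*(-5)) = 6*(-(4 + 5 - 16 - 20)/9 - 25) = 6*(-⅑*(-27) - 25) = 6*(3 - 25) = 6*(-22) = -132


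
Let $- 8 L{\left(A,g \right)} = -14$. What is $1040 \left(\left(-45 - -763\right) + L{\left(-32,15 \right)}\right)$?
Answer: $748540$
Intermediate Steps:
$L{\left(A,g \right)} = \frac{7}{4}$ ($L{\left(A,g \right)} = \left(- \frac{1}{8}\right) \left(-14\right) = \frac{7}{4}$)
$1040 \left(\left(-45 - -763\right) + L{\left(-32,15 \right)}\right) = 1040 \left(\left(-45 - -763\right) + \frac{7}{4}\right) = 1040 \left(\left(-45 + 763\right) + \frac{7}{4}\right) = 1040 \left(718 + \frac{7}{4}\right) = 1040 \cdot \frac{2879}{4} = 748540$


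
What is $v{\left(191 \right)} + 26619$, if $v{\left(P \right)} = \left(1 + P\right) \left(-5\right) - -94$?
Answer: $25753$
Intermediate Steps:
$v{\left(P \right)} = 89 - 5 P$ ($v{\left(P \right)} = \left(-5 - 5 P\right) + 94 = 89 - 5 P$)
$v{\left(191 \right)} + 26619 = \left(89 - 955\right) + 26619 = -866 + 26619 = 25753$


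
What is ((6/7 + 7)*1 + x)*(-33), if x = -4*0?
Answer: -1815/7 ≈ -259.29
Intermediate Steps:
x = 0
((6/7 + 7)*1 + x)*(-33) = ((6/7 + 7)*1 + 0)*(-33) = ((55/7)*1 + 0)*(-33) = (55/7 + 0)*(-33) = (55/7)*(-33) = -1815/7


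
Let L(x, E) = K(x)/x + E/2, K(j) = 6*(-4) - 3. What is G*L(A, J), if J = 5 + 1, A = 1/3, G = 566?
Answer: -44148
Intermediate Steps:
A = ⅓ ≈ 0.33333
K(j) = -27 (K(j) = -24 - 3 = -27)
J = 6
L(x, E) = E/2 - 27/x (L(x, E) = -27/x + E/2 = E/2 - 27/x)
G*L(A, J) = 566*((½)*6 - 27/⅓) = 566*(3 - 27*3) = 566*(3 - 81) = 566*(-78) = -44148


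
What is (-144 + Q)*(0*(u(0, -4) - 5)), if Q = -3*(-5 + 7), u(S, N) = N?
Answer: 0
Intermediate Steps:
Q = -6 (Q = -3*2 = -6)
(-144 + Q)*(0*(u(0, -4) - 5)) = (-144 - 6)*(0*(-4 - 5)) = -0*(-9) = -150*0 = 0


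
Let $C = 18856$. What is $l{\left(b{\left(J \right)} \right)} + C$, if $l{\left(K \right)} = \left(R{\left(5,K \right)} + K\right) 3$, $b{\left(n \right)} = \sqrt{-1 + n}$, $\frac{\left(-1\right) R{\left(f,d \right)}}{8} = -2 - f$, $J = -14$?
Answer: $19024 + 3 i \sqrt{15} \approx 19024.0 + 11.619 i$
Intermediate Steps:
$R{\left(f,d \right)} = 16 + 8 f$ ($R{\left(f,d \right)} = - 8 \left(-2 - f\right) = 16 + 8 f$)
$l{\left(K \right)} = 168 + 3 K$ ($l{\left(K \right)} = \left(\left(16 + 8 \cdot 5\right) + K\right) 3 = \left(\left(16 + 40\right) + K\right) 3 = \left(56 + K\right) 3 = 168 + 3 K$)
$l{\left(b{\left(J \right)} \right)} + C = \left(168 + 3 \sqrt{-1 - 14}\right) + 18856 = \left(168 + 3 \sqrt{-15}\right) + 18856 = \left(168 + 3 i \sqrt{15}\right) + 18856 = 19024 + 3 i \sqrt{15}$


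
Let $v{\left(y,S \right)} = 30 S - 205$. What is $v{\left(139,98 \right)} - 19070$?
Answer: $-16335$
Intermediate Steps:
$v{\left(y,S \right)} = -205 + 30 S$
$v{\left(139,98 \right)} - 19070 = \left(-205 + 30 \cdot 98\right) - 19070 = \left(-205 + 2940\right) - 19070 = 2735 - 19070 = -16335$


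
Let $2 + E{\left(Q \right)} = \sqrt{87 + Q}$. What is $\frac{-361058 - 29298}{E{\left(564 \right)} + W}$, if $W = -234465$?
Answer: $\frac{45762800126}{27487386719} + \frac{195178 \sqrt{651}}{27487386719} \approx 1.665$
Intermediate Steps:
$E{\left(Q \right)} = -2 + \sqrt{87 + Q}$
$\frac{-361058 - 29298}{E{\left(564 \right)} + W} = \frac{-361058 - 29298}{\left(-2 + \sqrt{87 + 564}\right) - 234465} = - \frac{390356}{\left(-2 + \sqrt{651}\right) - 234465} = - \frac{390356}{-234467 + \sqrt{651}}$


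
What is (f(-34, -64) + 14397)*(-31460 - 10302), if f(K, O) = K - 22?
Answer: -598908842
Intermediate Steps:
f(K, O) = -22 + K
(f(-34, -64) + 14397)*(-31460 - 10302) = ((-22 - 34) + 14397)*(-31460 - 10302) = (-56 + 14397)*(-41762) = 14341*(-41762) = -598908842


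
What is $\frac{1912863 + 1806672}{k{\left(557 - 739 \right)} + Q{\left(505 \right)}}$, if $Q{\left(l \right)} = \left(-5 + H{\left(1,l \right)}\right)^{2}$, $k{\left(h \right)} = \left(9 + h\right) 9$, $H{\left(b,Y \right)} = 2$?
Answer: $- \frac{1239845}{516} \approx -2402.8$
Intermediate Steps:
$k{\left(h \right)} = 81 + 9 h$
$Q{\left(l \right)} = 9$ ($Q{\left(l \right)} = \left(-5 + 2\right)^{2} = \left(-3\right)^{2} = 9$)
$\frac{1912863 + 1806672}{k{\left(557 - 739 \right)} + Q{\left(505 \right)}} = \frac{1912863 + 1806672}{\left(81 + 9 \left(557 - 739\right)\right) + 9} = \frac{3719535}{\left(81 + 9 \left(557 - 739\right)\right) + 9} = \frac{3719535}{\left(81 + 9 \left(-182\right)\right) + 9} = \frac{3719535}{\left(81 - 1638\right) + 9} = \frac{3719535}{-1557 + 9} = \frac{3719535}{-1548} = 3719535 \left(- \frac{1}{1548}\right) = - \frac{1239845}{516}$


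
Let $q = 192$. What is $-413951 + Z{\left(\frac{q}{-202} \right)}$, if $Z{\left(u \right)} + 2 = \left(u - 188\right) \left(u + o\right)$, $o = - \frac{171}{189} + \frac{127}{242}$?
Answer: $- \frac{10723452238747}{25920741} \approx -4.137 \cdot 10^{5}$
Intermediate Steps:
$o = - \frac{1931}{5082}$ ($o = \left(-171\right) \frac{1}{189} + 127 \cdot \frac{1}{242} = - \frac{19}{21} + \frac{127}{242} = - \frac{1931}{5082} \approx -0.37997$)
$Z{\left(u \right)} = -2 + \left(-188 + u\right) \left(- \frac{1931}{5082} + u\right)$ ($Z{\left(u \right)} = -2 + \left(u - 188\right) \left(u - \frac{1931}{5082}\right) = -2 + \left(-188 + u\right) \left(- \frac{1931}{5082} + u\right)$)
$-413951 + Z{\left(\frac{q}{-202} \right)} = -413951 + \left(\frac{176432}{2541} + \left(\frac{192}{-202}\right)^{2} - \frac{957347 \frac{192}{-202}}{5082}\right) = -413951 + \left(\frac{176432}{2541} + \left(192 \left(- \frac{1}{202}\right)\right)^{2} - \frac{957347 \cdot 192 \left(- \frac{1}{202}\right)}{5082}\right) = -413951 + \left(\frac{176432}{2541} + \left(- \frac{96}{101}\right)^{2} - - \frac{15317552}{85547}\right) = -413951 + \left(\frac{176432}{2541} + \frac{9216}{10201} + \frac{15317552}{85547}\right) = -413951 + \frac{6464418944}{25920741} = - \frac{10723452238747}{25920741}$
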